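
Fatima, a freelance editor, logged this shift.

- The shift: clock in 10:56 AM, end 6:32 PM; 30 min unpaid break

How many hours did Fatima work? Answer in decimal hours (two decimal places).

7.10 hours

The shift: 10:56 AM–6:32 PM = 7 h 36 min; less 30 min break → 7 h 6 min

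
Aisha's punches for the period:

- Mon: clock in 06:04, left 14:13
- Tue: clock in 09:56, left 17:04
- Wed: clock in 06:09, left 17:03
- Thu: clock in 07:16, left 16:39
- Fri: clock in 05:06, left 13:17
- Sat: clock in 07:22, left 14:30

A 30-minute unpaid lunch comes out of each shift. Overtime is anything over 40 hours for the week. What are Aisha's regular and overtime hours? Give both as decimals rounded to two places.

Regular 40.00 hours, overtime 7.88 hours

Mon: 06:04–14:13 = 8 h 9 min; less 30 min break → 7 h 39 min
Tue: 09:56–17:04 = 7 h 8 min; less 30 min break → 6 h 38 min
Wed: 06:09–17:03 = 10 h 54 min; less 30 min break → 10 h 24 min
Thu: 07:16–16:39 = 9 h 23 min; less 30 min break → 8 h 53 min
Fri: 05:06–13:17 = 8 h 11 min; less 30 min break → 7 h 41 min
Sat: 07:22–14:30 = 7 h 8 min; less 30 min break → 6 h 38 min
Total worked: 47 h 53 min = 47.88 h.
Threshold 40 h → overtime 7 h 53 min, regular 40 h 0 min.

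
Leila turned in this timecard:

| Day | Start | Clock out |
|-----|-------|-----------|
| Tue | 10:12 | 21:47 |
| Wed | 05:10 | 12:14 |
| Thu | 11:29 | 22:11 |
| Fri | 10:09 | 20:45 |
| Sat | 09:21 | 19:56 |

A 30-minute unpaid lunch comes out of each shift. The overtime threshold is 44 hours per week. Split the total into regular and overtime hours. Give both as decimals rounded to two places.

Tue: 10:12–21:47 = 11 h 35 min; less 30 min break → 11 h 5 min
Wed: 05:10–12:14 = 7 h 4 min; less 30 min break → 6 h 34 min
Thu: 11:29–22:11 = 10 h 42 min; less 30 min break → 10 h 12 min
Fri: 10:09–20:45 = 10 h 36 min; less 30 min break → 10 h 6 min
Sat: 09:21–19:56 = 10 h 35 min; less 30 min break → 10 h 5 min
Total worked: 48 h 2 min = 48.03 h.
Threshold 44 h → overtime 4 h 2 min, regular 44 h 0 min.

Regular 44.00 hours, overtime 4.03 hours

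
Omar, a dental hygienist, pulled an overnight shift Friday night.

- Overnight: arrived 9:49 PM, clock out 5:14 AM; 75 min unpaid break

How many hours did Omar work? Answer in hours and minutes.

Overnight: 9:49 PM → midnight = 2 h 11 min; midnight → 5:14 AM = 5 h 14 min; span 7 h 25 min; less 75 min break → 6 h 10 min

6 h 10 min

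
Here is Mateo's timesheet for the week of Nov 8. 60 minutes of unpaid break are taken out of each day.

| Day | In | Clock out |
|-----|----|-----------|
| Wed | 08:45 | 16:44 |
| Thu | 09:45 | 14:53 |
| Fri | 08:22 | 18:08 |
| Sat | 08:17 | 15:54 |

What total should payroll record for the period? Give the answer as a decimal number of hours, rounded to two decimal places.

Wed: 08:45–16:44 = 7 h 59 min; less 60 min break → 6 h 59 min
Thu: 09:45–14:53 = 5 h 8 min; less 60 min break → 4 h 8 min
Fri: 08:22–18:08 = 9 h 46 min; less 60 min break → 8 h 46 min
Sat: 08:17–15:54 = 7 h 37 min; less 60 min break → 6 h 37 min
Total: 6 h 59 min + 4 h 8 min + 8 h 46 min + 6 h 37 min = 26 h 30 min.

26.50 hours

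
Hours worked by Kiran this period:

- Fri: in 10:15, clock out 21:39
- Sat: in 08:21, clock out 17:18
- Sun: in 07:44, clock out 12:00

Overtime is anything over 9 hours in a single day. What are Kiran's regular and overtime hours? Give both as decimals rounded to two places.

Fri: 10:15–21:39 = 11 h 24 min
Sat: 08:21–17:18 = 8 h 57 min
Sun: 07:44–12:00 = 4 h 16 min
Fri reg 9 h 0 min / OT 2 h 24 min; Sat reg 8 h 57 min / OT 0 h 0 min; Sun reg 4 h 16 min / OT 0 h 0 min.
Totals: regular 22 h 13 min, overtime 2 h 24 min.

Regular 22.22 hours, overtime 2.40 hours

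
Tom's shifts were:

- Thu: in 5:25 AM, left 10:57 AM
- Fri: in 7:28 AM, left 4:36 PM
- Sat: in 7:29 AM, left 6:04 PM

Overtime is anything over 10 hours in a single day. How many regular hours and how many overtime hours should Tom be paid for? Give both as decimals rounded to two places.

Thu: 5:25 AM–10:57 AM = 5 h 32 min
Fri: 7:28 AM–4:36 PM = 9 h 8 min
Sat: 7:29 AM–6:04 PM = 10 h 35 min
Thu reg 5 h 32 min / OT 0 h 0 min; Fri reg 9 h 8 min / OT 0 h 0 min; Sat reg 10 h 0 min / OT 0 h 35 min.
Totals: regular 24 h 40 min, overtime 0 h 35 min.

Regular 24.67 hours, overtime 0.58 hours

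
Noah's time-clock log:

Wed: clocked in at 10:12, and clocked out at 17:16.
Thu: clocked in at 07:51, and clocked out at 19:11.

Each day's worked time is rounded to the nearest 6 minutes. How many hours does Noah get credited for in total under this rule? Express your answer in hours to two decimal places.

Wed: 10:12–17:16 = 7 h 4 min → rounds to 7 h 6 min
Thu: 07:51–19:11 = 11 h 20 min → rounds to 11 h 18 min
Total credited: 18 h 24 min.

18.40 hours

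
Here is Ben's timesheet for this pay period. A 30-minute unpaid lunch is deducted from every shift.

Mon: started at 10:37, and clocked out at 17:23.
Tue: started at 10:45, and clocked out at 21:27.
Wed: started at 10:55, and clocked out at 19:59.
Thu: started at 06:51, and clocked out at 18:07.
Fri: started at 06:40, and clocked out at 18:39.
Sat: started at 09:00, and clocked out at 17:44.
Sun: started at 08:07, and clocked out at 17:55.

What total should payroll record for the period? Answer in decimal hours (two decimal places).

Mon: 10:37–17:23 = 6 h 46 min; less 30 min break → 6 h 16 min
Tue: 10:45–21:27 = 10 h 42 min; less 30 min break → 10 h 12 min
Wed: 10:55–19:59 = 9 h 4 min; less 30 min break → 8 h 34 min
Thu: 06:51–18:07 = 11 h 16 min; less 30 min break → 10 h 46 min
Fri: 06:40–18:39 = 11 h 59 min; less 30 min break → 11 h 29 min
Sat: 09:00–17:44 = 8 h 44 min; less 30 min break → 8 h 14 min
Sun: 08:07–17:55 = 9 h 48 min; less 30 min break → 9 h 18 min
Total: 6 h 16 min + 10 h 12 min + 8 h 34 min + 10 h 46 min + 11 h 29 min + 8 h 14 min + 9 h 18 min = 64 h 49 min.

64.82 hours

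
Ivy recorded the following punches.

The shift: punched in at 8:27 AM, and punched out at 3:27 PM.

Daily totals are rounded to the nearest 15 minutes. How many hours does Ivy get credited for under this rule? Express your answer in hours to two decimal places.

The shift: 8:27 AM–3:27 PM = 7 h 0 min → rounds to 7 h 0 min

7.00 hours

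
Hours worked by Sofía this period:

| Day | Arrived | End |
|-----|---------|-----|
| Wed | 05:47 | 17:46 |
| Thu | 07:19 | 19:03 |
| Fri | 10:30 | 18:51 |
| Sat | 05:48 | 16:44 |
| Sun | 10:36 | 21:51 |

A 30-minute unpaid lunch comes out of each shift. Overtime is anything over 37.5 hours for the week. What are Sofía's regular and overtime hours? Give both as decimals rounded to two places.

Wed: 05:47–17:46 = 11 h 59 min; less 30 min break → 11 h 29 min
Thu: 07:19–19:03 = 11 h 44 min; less 30 min break → 11 h 14 min
Fri: 10:30–18:51 = 8 h 21 min; less 30 min break → 7 h 51 min
Sat: 05:48–16:44 = 10 h 56 min; less 30 min break → 10 h 26 min
Sun: 10:36–21:51 = 11 h 15 min; less 30 min break → 10 h 45 min
Total worked: 51 h 45 min = 51.75 h.
Threshold 37.5 h → overtime 14 h 15 min, regular 37 h 30 min.

Regular 37.50 hours, overtime 14.25 hours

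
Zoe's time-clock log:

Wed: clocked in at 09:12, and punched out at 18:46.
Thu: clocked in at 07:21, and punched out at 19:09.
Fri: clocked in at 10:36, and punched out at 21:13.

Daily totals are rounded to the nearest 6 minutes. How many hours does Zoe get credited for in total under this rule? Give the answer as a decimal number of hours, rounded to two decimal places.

32.00 hours

Wed: 09:12–18:46 = 9 h 34 min → rounds to 9 h 36 min
Thu: 07:21–19:09 = 11 h 48 min → rounds to 11 h 48 min
Fri: 10:36–21:13 = 10 h 37 min → rounds to 10 h 36 min
Total credited: 32 h 0 min.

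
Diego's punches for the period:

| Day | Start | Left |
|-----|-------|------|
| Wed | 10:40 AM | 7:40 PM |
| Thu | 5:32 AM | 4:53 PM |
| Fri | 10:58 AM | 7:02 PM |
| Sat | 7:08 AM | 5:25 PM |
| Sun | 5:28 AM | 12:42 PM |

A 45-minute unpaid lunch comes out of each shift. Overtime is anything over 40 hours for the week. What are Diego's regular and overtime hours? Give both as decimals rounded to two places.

Wed: 10:40 AM–7:40 PM = 9 h 0 min; less 45 min break → 8 h 15 min
Thu: 5:32 AM–4:53 PM = 11 h 21 min; less 45 min break → 10 h 36 min
Fri: 10:58 AM–7:02 PM = 8 h 4 min; less 45 min break → 7 h 19 min
Sat: 7:08 AM–5:25 PM = 10 h 17 min; less 45 min break → 9 h 32 min
Sun: 5:28 AM–12:42 PM = 7 h 14 min; less 45 min break → 6 h 29 min
Total worked: 42 h 11 min = 42.18 h.
Threshold 40 h → overtime 2 h 11 min, regular 40 h 0 min.

Regular 40.00 hours, overtime 2.18 hours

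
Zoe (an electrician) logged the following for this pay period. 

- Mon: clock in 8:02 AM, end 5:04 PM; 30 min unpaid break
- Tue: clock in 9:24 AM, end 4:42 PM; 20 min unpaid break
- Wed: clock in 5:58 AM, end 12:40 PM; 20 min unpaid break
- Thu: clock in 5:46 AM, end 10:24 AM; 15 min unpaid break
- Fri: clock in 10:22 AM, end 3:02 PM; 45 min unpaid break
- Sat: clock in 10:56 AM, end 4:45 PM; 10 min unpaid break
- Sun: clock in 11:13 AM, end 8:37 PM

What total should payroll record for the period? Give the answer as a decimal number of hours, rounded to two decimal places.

Mon: 8:02 AM–5:04 PM = 9 h 2 min; less 30 min break → 8 h 32 min
Tue: 9:24 AM–4:42 PM = 7 h 18 min; less 20 min break → 6 h 58 min
Wed: 5:58 AM–12:40 PM = 6 h 42 min; less 20 min break → 6 h 22 min
Thu: 5:46 AM–10:24 AM = 4 h 38 min; less 15 min break → 4 h 23 min
Fri: 10:22 AM–3:02 PM = 4 h 40 min; less 45 min break → 3 h 55 min
Sat: 10:56 AM–4:45 PM = 5 h 49 min; less 10 min break → 5 h 39 min
Sun: 11:13 AM–8:37 PM = 9 h 24 min
Total: 8 h 32 min + 6 h 58 min + 6 h 22 min + 4 h 23 min + 3 h 55 min + 5 h 39 min + 9 h 24 min = 45 h 13 min.

45.22 hours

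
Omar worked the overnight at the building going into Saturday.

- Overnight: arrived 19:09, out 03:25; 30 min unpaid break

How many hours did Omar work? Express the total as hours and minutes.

Overnight: 19:09 → midnight = 4 h 51 min; midnight → 03:25 = 3 h 25 min; span 8 h 16 min; less 30 min break → 7 h 46 min

7 h 46 min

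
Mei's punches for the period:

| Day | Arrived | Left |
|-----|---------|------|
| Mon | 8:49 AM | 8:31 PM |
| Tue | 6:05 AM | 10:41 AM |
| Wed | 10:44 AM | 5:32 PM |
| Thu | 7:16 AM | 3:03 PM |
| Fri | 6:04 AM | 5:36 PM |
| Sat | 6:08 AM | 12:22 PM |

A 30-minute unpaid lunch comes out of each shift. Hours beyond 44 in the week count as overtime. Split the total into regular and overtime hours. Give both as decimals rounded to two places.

Regular 44.00 hours, overtime 1.65 hours

Mon: 8:49 AM–8:31 PM = 11 h 42 min; less 30 min break → 11 h 12 min
Tue: 6:05 AM–10:41 AM = 4 h 36 min; less 30 min break → 4 h 6 min
Wed: 10:44 AM–5:32 PM = 6 h 48 min; less 30 min break → 6 h 18 min
Thu: 7:16 AM–3:03 PM = 7 h 47 min; less 30 min break → 7 h 17 min
Fri: 6:04 AM–5:36 PM = 11 h 32 min; less 30 min break → 11 h 2 min
Sat: 6:08 AM–12:22 PM = 6 h 14 min; less 30 min break → 5 h 44 min
Total worked: 45 h 39 min = 45.65 h.
Threshold 44 h → overtime 1 h 39 min, regular 44 h 0 min.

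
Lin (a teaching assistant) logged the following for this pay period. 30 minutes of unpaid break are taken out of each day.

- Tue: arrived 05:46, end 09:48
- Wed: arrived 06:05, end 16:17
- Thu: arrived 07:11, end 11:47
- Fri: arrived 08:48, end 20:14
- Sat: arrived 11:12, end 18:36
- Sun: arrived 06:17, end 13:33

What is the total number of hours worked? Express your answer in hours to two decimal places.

41.93 hours

Tue: 05:46–09:48 = 4 h 2 min; less 30 min break → 3 h 32 min
Wed: 06:05–16:17 = 10 h 12 min; less 30 min break → 9 h 42 min
Thu: 07:11–11:47 = 4 h 36 min; less 30 min break → 4 h 6 min
Fri: 08:48–20:14 = 11 h 26 min; less 30 min break → 10 h 56 min
Sat: 11:12–18:36 = 7 h 24 min; less 30 min break → 6 h 54 min
Sun: 06:17–13:33 = 7 h 16 min; less 30 min break → 6 h 46 min
Total: 3 h 32 min + 9 h 42 min + 4 h 6 min + 10 h 56 min + 6 h 54 min + 6 h 46 min = 41 h 56 min.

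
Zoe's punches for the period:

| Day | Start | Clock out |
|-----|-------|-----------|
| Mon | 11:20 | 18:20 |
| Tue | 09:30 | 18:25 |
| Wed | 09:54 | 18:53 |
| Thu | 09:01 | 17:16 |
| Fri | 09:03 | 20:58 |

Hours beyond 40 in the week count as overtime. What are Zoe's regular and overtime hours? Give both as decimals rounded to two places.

Mon: 11:20–18:20 = 7 h 0 min
Tue: 09:30–18:25 = 8 h 55 min
Wed: 09:54–18:53 = 8 h 59 min
Thu: 09:01–17:16 = 8 h 15 min
Fri: 09:03–20:58 = 11 h 55 min
Total worked: 45 h 4 min = 45.07 h.
Threshold 40 h → overtime 5 h 4 min, regular 40 h 0 min.

Regular 40.00 hours, overtime 5.07 hours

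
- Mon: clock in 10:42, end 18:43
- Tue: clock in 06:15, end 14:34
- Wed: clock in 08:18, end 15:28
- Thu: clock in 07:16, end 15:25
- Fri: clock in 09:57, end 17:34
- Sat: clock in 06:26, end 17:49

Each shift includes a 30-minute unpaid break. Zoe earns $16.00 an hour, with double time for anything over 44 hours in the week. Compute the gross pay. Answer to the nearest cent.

Mon: 10:42–18:43 = 8 h 1 min; less 30 min break → 7 h 31 min
Tue: 06:15–14:34 = 8 h 19 min; less 30 min break → 7 h 49 min
Wed: 08:18–15:28 = 7 h 10 min; less 30 min break → 6 h 40 min
Thu: 07:16–15:25 = 8 h 9 min; less 30 min break → 7 h 39 min
Fri: 09:57–17:34 = 7 h 37 min; less 30 min break → 7 h 7 min
Sat: 06:26–17:49 = 11 h 23 min; less 30 min break → 10 h 53 min
Total worked: 47 h 39 min = 2859 min.
Regular 44 h 0 min = 2640 min at $16.00/h; overtime 3 h 39 min = 219 min at $32.00/h.
Pay = (2640 × $16.00 + 219 × $32.00) ÷ 60 = $820.80.

$820.80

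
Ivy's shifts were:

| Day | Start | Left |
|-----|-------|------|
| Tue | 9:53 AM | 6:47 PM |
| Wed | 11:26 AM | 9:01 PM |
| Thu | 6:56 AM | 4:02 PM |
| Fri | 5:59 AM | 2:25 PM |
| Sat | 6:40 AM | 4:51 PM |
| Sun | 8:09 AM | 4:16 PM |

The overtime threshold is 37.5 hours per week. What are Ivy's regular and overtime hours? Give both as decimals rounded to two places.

Regular 37.50 hours, overtime 16.82 hours

Tue: 9:53 AM–6:47 PM = 8 h 54 min
Wed: 11:26 AM–9:01 PM = 9 h 35 min
Thu: 6:56 AM–4:02 PM = 9 h 6 min
Fri: 5:59 AM–2:25 PM = 8 h 26 min
Sat: 6:40 AM–4:51 PM = 10 h 11 min
Sun: 8:09 AM–4:16 PM = 8 h 7 min
Total worked: 54 h 19 min = 54.32 h.
Threshold 37.5 h → overtime 16 h 49 min, regular 37 h 30 min.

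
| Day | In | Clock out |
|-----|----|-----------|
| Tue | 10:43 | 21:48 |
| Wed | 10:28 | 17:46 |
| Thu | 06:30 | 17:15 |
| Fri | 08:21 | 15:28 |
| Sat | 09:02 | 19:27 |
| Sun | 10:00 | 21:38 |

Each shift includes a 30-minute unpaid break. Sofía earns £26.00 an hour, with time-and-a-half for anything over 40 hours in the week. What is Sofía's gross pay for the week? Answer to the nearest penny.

Tue: 10:43–21:48 = 11 h 5 min; less 30 min break → 10 h 35 min
Wed: 10:28–17:46 = 7 h 18 min; less 30 min break → 6 h 48 min
Thu: 06:30–17:15 = 10 h 45 min; less 30 min break → 10 h 15 min
Fri: 08:21–15:28 = 7 h 7 min; less 30 min break → 6 h 37 min
Sat: 09:02–19:27 = 10 h 25 min; less 30 min break → 9 h 55 min
Sun: 10:00–21:38 = 11 h 38 min; less 30 min break → 11 h 8 min
Total worked: 55 h 18 min = 3318 min.
Regular 40 h 0 min = 2400 min at £26.00/h; overtime 15 h 18 min = 918 min at £39.00/h.
Pay = (2400 × £26.00 + 918 × £39.00) ÷ 60 = £1636.70.

£1636.70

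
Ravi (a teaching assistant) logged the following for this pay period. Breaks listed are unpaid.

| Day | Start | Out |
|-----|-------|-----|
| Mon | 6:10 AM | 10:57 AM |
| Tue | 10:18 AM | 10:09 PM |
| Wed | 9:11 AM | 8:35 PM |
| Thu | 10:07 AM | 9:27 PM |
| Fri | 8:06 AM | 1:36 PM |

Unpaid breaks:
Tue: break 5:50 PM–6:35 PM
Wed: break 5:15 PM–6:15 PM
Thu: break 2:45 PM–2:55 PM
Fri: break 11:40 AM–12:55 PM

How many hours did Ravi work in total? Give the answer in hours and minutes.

41 h 42 min

Mon: 6:10 AM–10:57 AM = 4 h 47 min
Tue: 10:18 AM–10:09 PM = 11 h 51 min; less 45 min break → 11 h 6 min
Wed: 9:11 AM–8:35 PM = 11 h 24 min; less 60 min break → 10 h 24 min
Thu: 10:07 AM–9:27 PM = 11 h 20 min; less 10 min break → 11 h 10 min
Fri: 8:06 AM–1:36 PM = 5 h 30 min; less 75 min break → 4 h 15 min
Total: 4 h 47 min + 11 h 6 min + 10 h 24 min + 11 h 10 min + 4 h 15 min = 41 h 42 min.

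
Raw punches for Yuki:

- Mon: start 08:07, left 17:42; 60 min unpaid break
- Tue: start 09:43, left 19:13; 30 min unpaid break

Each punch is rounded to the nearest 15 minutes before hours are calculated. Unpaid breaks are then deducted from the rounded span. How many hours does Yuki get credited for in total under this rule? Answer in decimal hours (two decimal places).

17.75 hours

Mon: in 08:07→08:00, out 17:42→17:45; 9 h 45 min − 60 min = 8 h 45 min
Tue: in 09:43→09:45, out 19:13→19:15; 9 h 30 min − 30 min = 9 h 0 min
Total credited: 17 h 45 min.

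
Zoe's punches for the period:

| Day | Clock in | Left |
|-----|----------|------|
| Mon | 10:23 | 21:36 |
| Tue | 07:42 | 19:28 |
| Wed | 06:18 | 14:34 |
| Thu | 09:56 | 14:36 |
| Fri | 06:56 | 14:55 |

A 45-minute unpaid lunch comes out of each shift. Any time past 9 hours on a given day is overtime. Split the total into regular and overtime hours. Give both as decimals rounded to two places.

Mon: 10:23–21:36 = 11 h 13 min; less 45 min break → 10 h 28 min
Tue: 07:42–19:28 = 11 h 46 min; less 45 min break → 11 h 1 min
Wed: 06:18–14:34 = 8 h 16 min; less 45 min break → 7 h 31 min
Thu: 09:56–14:36 = 4 h 40 min; less 45 min break → 3 h 55 min
Fri: 06:56–14:55 = 7 h 59 min; less 45 min break → 7 h 14 min
Mon reg 9 h 0 min / OT 1 h 28 min; Tue reg 9 h 0 min / OT 2 h 1 min; Wed reg 7 h 31 min / OT 0 h 0 min; Thu reg 3 h 55 min / OT 0 h 0 min; Fri reg 7 h 14 min / OT 0 h 0 min.
Totals: regular 36 h 40 min, overtime 3 h 29 min.

Regular 36.67 hours, overtime 3.48 hours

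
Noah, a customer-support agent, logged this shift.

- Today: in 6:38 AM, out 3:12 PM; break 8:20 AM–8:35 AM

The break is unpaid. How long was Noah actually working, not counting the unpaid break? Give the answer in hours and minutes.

Today: 6:38 AM–3:12 PM = 8 h 34 min; less 15 min break → 8 h 19 min

8 h 19 min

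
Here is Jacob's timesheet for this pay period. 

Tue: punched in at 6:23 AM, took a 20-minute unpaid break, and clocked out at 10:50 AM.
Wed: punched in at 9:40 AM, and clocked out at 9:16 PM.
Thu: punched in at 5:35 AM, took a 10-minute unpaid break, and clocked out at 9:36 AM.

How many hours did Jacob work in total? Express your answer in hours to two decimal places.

19.57 hours

Tue: 6:23 AM–10:50 AM = 4 h 27 min; less 20 min break → 4 h 7 min
Wed: 9:40 AM–9:16 PM = 11 h 36 min
Thu: 5:35 AM–9:36 AM = 4 h 1 min; less 10 min break → 3 h 51 min
Total: 4 h 7 min + 11 h 36 min + 3 h 51 min = 19 h 34 min.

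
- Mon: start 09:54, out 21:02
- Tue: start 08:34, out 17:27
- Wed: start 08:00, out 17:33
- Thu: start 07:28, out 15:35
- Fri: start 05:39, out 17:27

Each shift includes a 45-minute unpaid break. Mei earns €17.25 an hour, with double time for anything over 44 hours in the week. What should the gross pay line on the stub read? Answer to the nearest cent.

Mon: 09:54–21:02 = 11 h 8 min; less 45 min break → 10 h 23 min
Tue: 08:34–17:27 = 8 h 53 min; less 45 min break → 8 h 8 min
Wed: 08:00–17:33 = 9 h 33 min; less 45 min break → 8 h 48 min
Thu: 07:28–15:35 = 8 h 7 min; less 45 min break → 7 h 22 min
Fri: 05:39–17:27 = 11 h 48 min; less 45 min break → 11 h 3 min
Total worked: 45 h 44 min = 2744 min.
Regular 44 h 0 min = 2640 min at €17.25/h; overtime 1 h 44 min = 104 min at €34.50/h.
Pay = (2640 × €17.25 + 104 × €34.50) ÷ 60 = €818.80.

€818.80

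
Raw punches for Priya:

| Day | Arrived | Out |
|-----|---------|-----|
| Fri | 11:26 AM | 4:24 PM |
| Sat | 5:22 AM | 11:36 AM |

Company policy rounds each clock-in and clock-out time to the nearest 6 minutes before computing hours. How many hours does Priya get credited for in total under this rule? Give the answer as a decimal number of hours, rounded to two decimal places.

Fri: in 11:26 AM→11:24 AM, out 4:24 PM→4:24 PM; 5 h 0 min
Sat: in 5:22 AM→5:24 AM, out 11:36 AM→11:36 AM; 6 h 12 min
Total credited: 11 h 12 min.

11.20 hours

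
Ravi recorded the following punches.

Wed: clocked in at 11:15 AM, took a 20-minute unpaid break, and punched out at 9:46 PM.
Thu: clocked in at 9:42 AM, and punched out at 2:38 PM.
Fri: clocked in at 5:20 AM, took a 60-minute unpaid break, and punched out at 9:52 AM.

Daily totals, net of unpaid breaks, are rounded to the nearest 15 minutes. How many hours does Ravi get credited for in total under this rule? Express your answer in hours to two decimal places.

Wed: 11:15 AM–9:46 PM = 10 h 31 min − 20 min = 10 h 11 min → rounds to 10 h 15 min
Thu: 9:42 AM–2:38 PM = 4 h 56 min → rounds to 5 h 0 min
Fri: 5:20 AM–9:52 AM = 4 h 32 min − 60 min = 3 h 32 min → rounds to 3 h 30 min
Total credited: 18 h 45 min.

18.75 hours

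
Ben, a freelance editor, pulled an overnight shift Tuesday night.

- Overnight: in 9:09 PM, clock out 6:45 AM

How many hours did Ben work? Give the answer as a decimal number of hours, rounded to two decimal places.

Overnight: 9:09 PM → midnight = 2 h 51 min; midnight → 6:45 AM = 6 h 45 min; span 9 h 36 min

9.60 hours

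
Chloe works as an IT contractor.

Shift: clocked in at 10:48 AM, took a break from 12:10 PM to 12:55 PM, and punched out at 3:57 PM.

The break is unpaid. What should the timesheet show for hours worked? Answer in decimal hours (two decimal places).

Shift: 10:48 AM–3:57 PM = 5 h 9 min; less 45 min break → 4 h 24 min

4.40 hours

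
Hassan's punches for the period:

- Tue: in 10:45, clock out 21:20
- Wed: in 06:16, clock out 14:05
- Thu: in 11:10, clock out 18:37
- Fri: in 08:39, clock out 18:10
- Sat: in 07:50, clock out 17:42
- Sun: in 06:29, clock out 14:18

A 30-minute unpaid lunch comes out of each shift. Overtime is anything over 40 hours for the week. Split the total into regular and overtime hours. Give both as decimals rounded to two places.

Regular 40.00 hours, overtime 10.05 hours

Tue: 10:45–21:20 = 10 h 35 min; less 30 min break → 10 h 5 min
Wed: 06:16–14:05 = 7 h 49 min; less 30 min break → 7 h 19 min
Thu: 11:10–18:37 = 7 h 27 min; less 30 min break → 6 h 57 min
Fri: 08:39–18:10 = 9 h 31 min; less 30 min break → 9 h 1 min
Sat: 07:50–17:42 = 9 h 52 min; less 30 min break → 9 h 22 min
Sun: 06:29–14:18 = 7 h 49 min; less 30 min break → 7 h 19 min
Total worked: 50 h 3 min = 50.05 h.
Threshold 40 h → overtime 10 h 3 min, regular 40 h 0 min.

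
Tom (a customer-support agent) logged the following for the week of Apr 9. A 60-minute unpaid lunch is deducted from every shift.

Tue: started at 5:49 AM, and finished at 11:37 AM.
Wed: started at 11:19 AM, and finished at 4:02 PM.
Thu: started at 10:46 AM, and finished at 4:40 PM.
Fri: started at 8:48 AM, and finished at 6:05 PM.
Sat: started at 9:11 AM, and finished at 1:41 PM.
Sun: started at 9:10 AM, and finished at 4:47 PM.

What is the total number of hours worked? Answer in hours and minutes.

Tue: 5:49 AM–11:37 AM = 5 h 48 min; less 60 min break → 4 h 48 min
Wed: 11:19 AM–4:02 PM = 4 h 43 min; less 60 min break → 3 h 43 min
Thu: 10:46 AM–4:40 PM = 5 h 54 min; less 60 min break → 4 h 54 min
Fri: 8:48 AM–6:05 PM = 9 h 17 min; less 60 min break → 8 h 17 min
Sat: 9:11 AM–1:41 PM = 4 h 30 min; less 60 min break → 3 h 30 min
Sun: 9:10 AM–4:47 PM = 7 h 37 min; less 60 min break → 6 h 37 min
Total: 4 h 48 min + 3 h 43 min + 4 h 54 min + 8 h 17 min + 3 h 30 min + 6 h 37 min = 31 h 49 min.

31 h 49 min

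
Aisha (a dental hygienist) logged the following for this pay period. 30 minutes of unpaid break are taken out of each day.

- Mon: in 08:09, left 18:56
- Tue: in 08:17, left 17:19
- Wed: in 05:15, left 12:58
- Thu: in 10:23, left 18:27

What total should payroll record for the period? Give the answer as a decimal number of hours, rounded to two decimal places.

33.60 hours

Mon: 08:09–18:56 = 10 h 47 min; less 30 min break → 10 h 17 min
Tue: 08:17–17:19 = 9 h 2 min; less 30 min break → 8 h 32 min
Wed: 05:15–12:58 = 7 h 43 min; less 30 min break → 7 h 13 min
Thu: 10:23–18:27 = 8 h 4 min; less 30 min break → 7 h 34 min
Total: 10 h 17 min + 8 h 32 min + 7 h 13 min + 7 h 34 min = 33 h 36 min.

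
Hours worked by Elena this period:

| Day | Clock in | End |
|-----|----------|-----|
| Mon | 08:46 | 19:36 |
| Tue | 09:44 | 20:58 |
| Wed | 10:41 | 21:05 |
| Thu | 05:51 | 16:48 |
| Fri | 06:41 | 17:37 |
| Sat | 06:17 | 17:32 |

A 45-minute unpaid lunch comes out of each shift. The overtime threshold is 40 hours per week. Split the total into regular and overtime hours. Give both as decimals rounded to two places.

Regular 40.00 hours, overtime 21.10 hours

Mon: 08:46–19:36 = 10 h 50 min; less 45 min break → 10 h 5 min
Tue: 09:44–20:58 = 11 h 14 min; less 45 min break → 10 h 29 min
Wed: 10:41–21:05 = 10 h 24 min; less 45 min break → 9 h 39 min
Thu: 05:51–16:48 = 10 h 57 min; less 45 min break → 10 h 12 min
Fri: 06:41–17:37 = 10 h 56 min; less 45 min break → 10 h 11 min
Sat: 06:17–17:32 = 11 h 15 min; less 45 min break → 10 h 30 min
Total worked: 61 h 6 min = 61.10 h.
Threshold 40 h → overtime 21 h 6 min, regular 40 h 0 min.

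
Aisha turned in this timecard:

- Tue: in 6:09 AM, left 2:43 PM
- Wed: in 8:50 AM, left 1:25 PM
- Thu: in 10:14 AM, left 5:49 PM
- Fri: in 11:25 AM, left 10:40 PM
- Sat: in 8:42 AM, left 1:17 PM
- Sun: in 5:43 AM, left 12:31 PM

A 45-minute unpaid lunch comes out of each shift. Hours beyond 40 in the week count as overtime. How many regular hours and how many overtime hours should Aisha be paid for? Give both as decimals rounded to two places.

Regular 38.87 hours, overtime 0.00 hours

Tue: 6:09 AM–2:43 PM = 8 h 34 min; less 45 min break → 7 h 49 min
Wed: 8:50 AM–1:25 PM = 4 h 35 min; less 45 min break → 3 h 50 min
Thu: 10:14 AM–5:49 PM = 7 h 35 min; less 45 min break → 6 h 50 min
Fri: 11:25 AM–10:40 PM = 11 h 15 min; less 45 min break → 10 h 30 min
Sat: 8:42 AM–1:17 PM = 4 h 35 min; less 45 min break → 3 h 50 min
Sun: 5:43 AM–12:31 PM = 6 h 48 min; less 45 min break → 6 h 3 min
Total worked: 38 h 52 min = 38.87 h.
Threshold 40 h → overtime 0 h 0 min, regular 38 h 52 min.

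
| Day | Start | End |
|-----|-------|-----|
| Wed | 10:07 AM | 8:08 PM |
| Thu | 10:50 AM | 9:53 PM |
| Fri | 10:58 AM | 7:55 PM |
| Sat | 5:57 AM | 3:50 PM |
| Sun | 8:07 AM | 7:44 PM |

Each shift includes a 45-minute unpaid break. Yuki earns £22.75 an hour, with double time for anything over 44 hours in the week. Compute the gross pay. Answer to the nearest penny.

£1172.38

Wed: 10:07 AM–8:08 PM = 10 h 1 min; less 45 min break → 9 h 16 min
Thu: 10:50 AM–9:53 PM = 11 h 3 min; less 45 min break → 10 h 18 min
Fri: 10:58 AM–7:55 PM = 8 h 57 min; less 45 min break → 8 h 12 min
Sat: 5:57 AM–3:50 PM = 9 h 53 min; less 45 min break → 9 h 8 min
Sun: 8:07 AM–7:44 PM = 11 h 37 min; less 45 min break → 10 h 52 min
Total worked: 47 h 46 min = 2866 min.
Regular 44 h 0 min = 2640 min at £22.75/h; overtime 3 h 46 min = 226 min at £45.50/h.
Pay = (2640 × £22.75 + 226 × £45.50) ÷ 60 = £1172.38.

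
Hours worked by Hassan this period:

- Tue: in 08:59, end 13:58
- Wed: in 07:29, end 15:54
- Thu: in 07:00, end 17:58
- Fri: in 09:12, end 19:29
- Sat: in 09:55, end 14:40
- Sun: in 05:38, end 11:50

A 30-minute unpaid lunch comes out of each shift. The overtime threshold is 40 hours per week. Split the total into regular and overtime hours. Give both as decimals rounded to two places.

Tue: 08:59–13:58 = 4 h 59 min; less 30 min break → 4 h 29 min
Wed: 07:29–15:54 = 8 h 25 min; less 30 min break → 7 h 55 min
Thu: 07:00–17:58 = 10 h 58 min; less 30 min break → 10 h 28 min
Fri: 09:12–19:29 = 10 h 17 min; less 30 min break → 9 h 47 min
Sat: 09:55–14:40 = 4 h 45 min; less 30 min break → 4 h 15 min
Sun: 05:38–11:50 = 6 h 12 min; less 30 min break → 5 h 42 min
Total worked: 42 h 36 min = 42.60 h.
Threshold 40 h → overtime 2 h 36 min, regular 40 h 0 min.

Regular 40.00 hours, overtime 2.60 hours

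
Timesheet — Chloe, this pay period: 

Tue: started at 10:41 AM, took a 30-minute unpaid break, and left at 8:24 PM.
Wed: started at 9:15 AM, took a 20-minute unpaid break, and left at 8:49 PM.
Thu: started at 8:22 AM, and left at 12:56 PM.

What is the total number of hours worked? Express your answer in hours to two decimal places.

Tue: 10:41 AM–8:24 PM = 9 h 43 min; less 30 min break → 9 h 13 min
Wed: 9:15 AM–8:49 PM = 11 h 34 min; less 20 min break → 11 h 14 min
Thu: 8:22 AM–12:56 PM = 4 h 34 min
Total: 9 h 13 min + 11 h 14 min + 4 h 34 min = 25 h 1 min.

25.02 hours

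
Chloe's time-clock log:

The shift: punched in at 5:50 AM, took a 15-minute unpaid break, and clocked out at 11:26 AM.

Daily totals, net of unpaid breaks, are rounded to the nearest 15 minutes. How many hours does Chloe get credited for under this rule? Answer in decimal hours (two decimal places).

5.25 hours

The shift: 5:50 AM–11:26 AM = 5 h 36 min − 15 min = 5 h 21 min → rounds to 5 h 15 min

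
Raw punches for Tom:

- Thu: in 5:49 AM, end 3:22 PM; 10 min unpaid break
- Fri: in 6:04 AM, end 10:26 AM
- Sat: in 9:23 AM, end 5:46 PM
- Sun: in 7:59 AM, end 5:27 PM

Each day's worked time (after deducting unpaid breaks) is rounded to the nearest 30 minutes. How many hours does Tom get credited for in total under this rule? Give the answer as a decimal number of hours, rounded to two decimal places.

Thu: 5:49 AM–3:22 PM = 9 h 33 min − 10 min = 9 h 23 min → rounds to 9 h 30 min
Fri: 6:04 AM–10:26 AM = 4 h 22 min → rounds to 4 h 30 min
Sat: 9:23 AM–5:46 PM = 8 h 23 min → rounds to 8 h 30 min
Sun: 7:59 AM–5:27 PM = 9 h 28 min → rounds to 9 h 30 min
Total credited: 32 h 0 min.

32.00 hours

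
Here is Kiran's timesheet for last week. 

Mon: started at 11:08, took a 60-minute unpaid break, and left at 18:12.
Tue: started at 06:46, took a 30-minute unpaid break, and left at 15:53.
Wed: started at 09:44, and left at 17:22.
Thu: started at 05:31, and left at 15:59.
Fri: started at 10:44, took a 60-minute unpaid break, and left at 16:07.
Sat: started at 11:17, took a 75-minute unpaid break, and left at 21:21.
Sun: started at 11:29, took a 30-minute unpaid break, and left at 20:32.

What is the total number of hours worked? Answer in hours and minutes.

Mon: 11:08–18:12 = 7 h 4 min; less 60 min break → 6 h 4 min
Tue: 06:46–15:53 = 9 h 7 min; less 30 min break → 8 h 37 min
Wed: 09:44–17:22 = 7 h 38 min
Thu: 05:31–15:59 = 10 h 28 min
Fri: 10:44–16:07 = 5 h 23 min; less 60 min break → 4 h 23 min
Sat: 11:17–21:21 = 10 h 4 min; less 75 min break → 8 h 49 min
Sun: 11:29–20:32 = 9 h 3 min; less 30 min break → 8 h 33 min
Total: 6 h 4 min + 8 h 37 min + 7 h 38 min + 10 h 28 min + 4 h 23 min + 8 h 49 min + 8 h 33 min = 54 h 32 min.

54 h 32 min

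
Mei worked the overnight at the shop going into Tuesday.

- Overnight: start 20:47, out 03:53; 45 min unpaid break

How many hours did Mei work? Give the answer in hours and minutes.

Overnight: 20:47 → midnight = 3 h 13 min; midnight → 03:53 = 3 h 53 min; span 7 h 6 min; less 45 min break → 6 h 21 min

6 h 21 min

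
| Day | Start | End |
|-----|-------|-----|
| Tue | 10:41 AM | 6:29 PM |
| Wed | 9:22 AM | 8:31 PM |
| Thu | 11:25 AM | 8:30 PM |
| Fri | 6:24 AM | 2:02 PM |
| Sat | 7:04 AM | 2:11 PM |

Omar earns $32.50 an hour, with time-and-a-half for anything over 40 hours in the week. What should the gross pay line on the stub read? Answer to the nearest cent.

Tue: 10:41 AM–6:29 PM = 7 h 48 min
Wed: 9:22 AM–8:31 PM = 11 h 9 min
Thu: 11:25 AM–8:30 PM = 9 h 5 min
Fri: 6:24 AM–2:02 PM = 7 h 38 min
Sat: 7:04 AM–2:11 PM = 7 h 7 min
Total worked: 42 h 47 min = 2567 min.
Regular 40 h 0 min = 2400 min at $32.50/h; overtime 2 h 47 min = 167 min at $48.75/h.
Pay = (2400 × $32.50 + 167 × $48.75) ÷ 60 = $1435.69.

$1435.69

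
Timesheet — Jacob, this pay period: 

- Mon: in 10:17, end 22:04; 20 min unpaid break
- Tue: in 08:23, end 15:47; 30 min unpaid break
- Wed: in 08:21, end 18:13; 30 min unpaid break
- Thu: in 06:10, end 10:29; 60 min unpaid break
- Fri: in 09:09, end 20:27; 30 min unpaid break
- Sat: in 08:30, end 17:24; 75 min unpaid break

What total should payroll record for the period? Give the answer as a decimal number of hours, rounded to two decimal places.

Mon: 10:17–22:04 = 11 h 47 min; less 20 min break → 11 h 27 min
Tue: 08:23–15:47 = 7 h 24 min; less 30 min break → 6 h 54 min
Wed: 08:21–18:13 = 9 h 52 min; less 30 min break → 9 h 22 min
Thu: 06:10–10:29 = 4 h 19 min; less 60 min break → 3 h 19 min
Fri: 09:09–20:27 = 11 h 18 min; less 30 min break → 10 h 48 min
Sat: 08:30–17:24 = 8 h 54 min; less 75 min break → 7 h 39 min
Total: 11 h 27 min + 6 h 54 min + 9 h 22 min + 3 h 19 min + 10 h 48 min + 7 h 39 min = 49 h 29 min.

49.48 hours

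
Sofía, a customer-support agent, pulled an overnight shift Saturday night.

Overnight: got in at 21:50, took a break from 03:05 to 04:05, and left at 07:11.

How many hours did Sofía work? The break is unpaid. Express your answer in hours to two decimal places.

8.35 hours

Overnight: 21:50 → midnight = 2 h 10 min; midnight → 07:11 = 7 h 11 min; span 9 h 21 min; less 60 min break → 8 h 21 min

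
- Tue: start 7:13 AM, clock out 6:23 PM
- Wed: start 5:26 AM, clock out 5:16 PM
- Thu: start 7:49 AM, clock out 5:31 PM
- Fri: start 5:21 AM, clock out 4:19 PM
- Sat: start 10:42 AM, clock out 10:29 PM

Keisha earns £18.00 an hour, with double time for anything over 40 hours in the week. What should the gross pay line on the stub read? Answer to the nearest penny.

£1276.20

Tue: 7:13 AM–6:23 PM = 11 h 10 min
Wed: 5:26 AM–5:16 PM = 11 h 50 min
Thu: 7:49 AM–5:31 PM = 9 h 42 min
Fri: 5:21 AM–4:19 PM = 10 h 58 min
Sat: 10:42 AM–10:29 PM = 11 h 47 min
Total worked: 55 h 27 min = 3327 min.
Regular 40 h 0 min = 2400 min at £18.00/h; overtime 15 h 27 min = 927 min at £36.00/h.
Pay = (2400 × £18.00 + 927 × £36.00) ÷ 60 = £1276.20.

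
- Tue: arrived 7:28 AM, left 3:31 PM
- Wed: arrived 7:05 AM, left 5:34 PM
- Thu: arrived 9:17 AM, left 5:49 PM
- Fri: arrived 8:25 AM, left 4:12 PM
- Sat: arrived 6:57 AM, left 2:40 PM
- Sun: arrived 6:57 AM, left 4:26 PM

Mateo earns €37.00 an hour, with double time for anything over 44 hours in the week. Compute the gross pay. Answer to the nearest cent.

Tue: 7:28 AM–3:31 PM = 8 h 3 min
Wed: 7:05 AM–5:34 PM = 10 h 29 min
Thu: 9:17 AM–5:49 PM = 8 h 32 min
Fri: 8:25 AM–4:12 PM = 7 h 47 min
Sat: 6:57 AM–2:40 PM = 7 h 43 min
Sun: 6:57 AM–4:26 PM = 9 h 29 min
Total worked: 52 h 3 min = 3123 min.
Regular 44 h 0 min = 2640 min at €37.00/h; overtime 8 h 3 min = 483 min at €74.00/h.
Pay = (2640 × €37.00 + 483 × €74.00) ÷ 60 = €2223.70.

€2223.70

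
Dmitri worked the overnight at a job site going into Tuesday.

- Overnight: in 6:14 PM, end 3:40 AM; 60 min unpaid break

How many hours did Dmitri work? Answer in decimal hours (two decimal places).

Overnight: 6:14 PM → midnight = 5 h 46 min; midnight → 3:40 AM = 3 h 40 min; span 9 h 26 min; less 60 min break → 8 h 26 min

8.43 hours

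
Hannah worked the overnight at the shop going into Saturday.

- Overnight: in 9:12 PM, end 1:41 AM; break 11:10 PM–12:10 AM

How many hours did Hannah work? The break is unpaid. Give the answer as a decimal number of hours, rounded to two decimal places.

3.48 hours

Overnight: 9:12 PM → midnight = 2 h 48 min; midnight → 1:41 AM = 1 h 41 min; span 4 h 29 min; less 60 min break → 3 h 29 min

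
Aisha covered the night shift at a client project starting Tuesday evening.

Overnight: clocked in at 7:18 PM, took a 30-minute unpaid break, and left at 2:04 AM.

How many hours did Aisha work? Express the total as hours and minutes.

Overnight: 7:18 PM → midnight = 4 h 42 min; midnight → 2:04 AM = 2 h 4 min; span 6 h 46 min; less 30 min break → 6 h 16 min

6 h 16 min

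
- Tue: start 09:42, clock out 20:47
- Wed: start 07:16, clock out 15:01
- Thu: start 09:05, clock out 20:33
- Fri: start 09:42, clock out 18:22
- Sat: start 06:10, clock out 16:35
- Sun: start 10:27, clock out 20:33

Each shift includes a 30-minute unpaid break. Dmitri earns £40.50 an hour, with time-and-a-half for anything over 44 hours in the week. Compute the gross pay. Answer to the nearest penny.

£2540.36

Tue: 09:42–20:47 = 11 h 5 min; less 30 min break → 10 h 35 min
Wed: 07:16–15:01 = 7 h 45 min; less 30 min break → 7 h 15 min
Thu: 09:05–20:33 = 11 h 28 min; less 30 min break → 10 h 58 min
Fri: 09:42–18:22 = 8 h 40 min; less 30 min break → 8 h 10 min
Sat: 06:10–16:35 = 10 h 25 min; less 30 min break → 9 h 55 min
Sun: 10:27–20:33 = 10 h 6 min; less 30 min break → 9 h 36 min
Total worked: 56 h 29 min = 3389 min.
Regular 44 h 0 min = 2640 min at £40.50/h; overtime 12 h 29 min = 749 min at £60.75/h.
Pay = (2640 × £40.50 + 749 × £60.75) ÷ 60 = £2540.36.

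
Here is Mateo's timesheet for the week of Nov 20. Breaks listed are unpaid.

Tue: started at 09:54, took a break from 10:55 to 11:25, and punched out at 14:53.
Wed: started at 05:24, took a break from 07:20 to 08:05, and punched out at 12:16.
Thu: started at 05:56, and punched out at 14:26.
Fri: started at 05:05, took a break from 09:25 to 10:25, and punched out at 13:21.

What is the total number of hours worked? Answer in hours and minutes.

26 h 22 min

Tue: 09:54–14:53 = 4 h 59 min; less 30 min break → 4 h 29 min
Wed: 05:24–12:16 = 6 h 52 min; less 45 min break → 6 h 7 min
Thu: 05:56–14:26 = 8 h 30 min
Fri: 05:05–13:21 = 8 h 16 min; less 60 min break → 7 h 16 min
Total: 4 h 29 min + 6 h 7 min + 8 h 30 min + 7 h 16 min = 26 h 22 min.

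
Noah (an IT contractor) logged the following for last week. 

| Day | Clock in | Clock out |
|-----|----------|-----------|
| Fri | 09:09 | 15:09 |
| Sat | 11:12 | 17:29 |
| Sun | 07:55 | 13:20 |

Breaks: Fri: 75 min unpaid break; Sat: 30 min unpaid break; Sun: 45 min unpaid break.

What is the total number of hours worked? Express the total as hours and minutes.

15 h 12 min

Fri: 09:09–15:09 = 6 h 0 min; less 75 min break → 4 h 45 min
Sat: 11:12–17:29 = 6 h 17 min; less 30 min break → 5 h 47 min
Sun: 07:55–13:20 = 5 h 25 min; less 45 min break → 4 h 40 min
Total: 4 h 45 min + 5 h 47 min + 4 h 40 min = 15 h 12 min.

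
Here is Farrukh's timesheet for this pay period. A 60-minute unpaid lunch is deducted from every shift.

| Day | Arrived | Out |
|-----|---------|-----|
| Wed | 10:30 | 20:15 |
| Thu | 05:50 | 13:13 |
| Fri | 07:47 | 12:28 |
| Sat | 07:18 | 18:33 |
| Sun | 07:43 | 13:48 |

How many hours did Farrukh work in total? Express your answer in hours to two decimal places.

34.15 hours

Wed: 10:30–20:15 = 9 h 45 min; less 60 min break → 8 h 45 min
Thu: 05:50–13:13 = 7 h 23 min; less 60 min break → 6 h 23 min
Fri: 07:47–12:28 = 4 h 41 min; less 60 min break → 3 h 41 min
Sat: 07:18–18:33 = 11 h 15 min; less 60 min break → 10 h 15 min
Sun: 07:43–13:48 = 6 h 5 min; less 60 min break → 5 h 5 min
Total: 8 h 45 min + 6 h 23 min + 3 h 41 min + 10 h 15 min + 5 h 5 min = 34 h 9 min.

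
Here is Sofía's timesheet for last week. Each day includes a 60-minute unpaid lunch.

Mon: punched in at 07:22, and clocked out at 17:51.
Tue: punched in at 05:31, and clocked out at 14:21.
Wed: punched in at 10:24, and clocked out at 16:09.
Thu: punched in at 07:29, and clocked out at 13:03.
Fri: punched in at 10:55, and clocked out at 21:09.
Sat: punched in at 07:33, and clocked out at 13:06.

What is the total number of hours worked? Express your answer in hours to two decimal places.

40.42 hours

Mon: 07:22–17:51 = 10 h 29 min; less 60 min break → 9 h 29 min
Tue: 05:31–14:21 = 8 h 50 min; less 60 min break → 7 h 50 min
Wed: 10:24–16:09 = 5 h 45 min; less 60 min break → 4 h 45 min
Thu: 07:29–13:03 = 5 h 34 min; less 60 min break → 4 h 34 min
Fri: 10:55–21:09 = 10 h 14 min; less 60 min break → 9 h 14 min
Sat: 07:33–13:06 = 5 h 33 min; less 60 min break → 4 h 33 min
Total: 9 h 29 min + 7 h 50 min + 4 h 45 min + 4 h 34 min + 9 h 14 min + 4 h 33 min = 40 h 25 min.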